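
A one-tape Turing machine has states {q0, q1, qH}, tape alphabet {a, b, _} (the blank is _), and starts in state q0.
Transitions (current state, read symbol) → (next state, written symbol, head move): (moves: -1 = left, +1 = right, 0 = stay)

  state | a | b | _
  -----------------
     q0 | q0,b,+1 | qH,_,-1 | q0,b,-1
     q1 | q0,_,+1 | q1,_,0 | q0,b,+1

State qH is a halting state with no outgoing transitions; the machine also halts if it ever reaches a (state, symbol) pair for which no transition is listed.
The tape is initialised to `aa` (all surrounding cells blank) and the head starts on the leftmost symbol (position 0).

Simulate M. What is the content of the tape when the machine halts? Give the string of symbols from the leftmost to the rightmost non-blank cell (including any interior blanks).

q0 | [a]a_   read a → write b, move +1, go to q0
q0 | b[a]_   read a → write b, move +1, go to q0
q0 | bb[_]   read _ → write b, move -1, go to q0
q0 | b[b]b   read b → write _, move -1, go to qH
qH | [b]_b
The non-blank tape span at halt is b_b.

b_b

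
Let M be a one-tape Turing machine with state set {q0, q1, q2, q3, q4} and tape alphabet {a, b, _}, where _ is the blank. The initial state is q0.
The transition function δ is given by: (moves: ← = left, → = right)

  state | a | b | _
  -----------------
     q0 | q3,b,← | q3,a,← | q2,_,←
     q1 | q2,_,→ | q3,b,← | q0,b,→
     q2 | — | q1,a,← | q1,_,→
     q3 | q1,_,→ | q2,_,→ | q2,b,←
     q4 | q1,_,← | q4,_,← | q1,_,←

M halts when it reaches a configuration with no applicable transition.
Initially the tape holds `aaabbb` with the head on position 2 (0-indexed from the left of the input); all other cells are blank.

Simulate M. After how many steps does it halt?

4

state=q0 head=2 tape=aa[a]bbb   (q0,a)→(q3,b,←)
state=q3 head=1 tape=a[a]bbbb   (q3,a)→(q1,_,→)
state=q1 head=2 tape=a_[b]bbb   (q1,b)→(q3,b,←)
state=q3 head=1 tape=a[_]bbbb   (q3,_)→(q2,b,←)
state=q2 head=0 tape=[a]bbbbb
M halts after 4 transitions.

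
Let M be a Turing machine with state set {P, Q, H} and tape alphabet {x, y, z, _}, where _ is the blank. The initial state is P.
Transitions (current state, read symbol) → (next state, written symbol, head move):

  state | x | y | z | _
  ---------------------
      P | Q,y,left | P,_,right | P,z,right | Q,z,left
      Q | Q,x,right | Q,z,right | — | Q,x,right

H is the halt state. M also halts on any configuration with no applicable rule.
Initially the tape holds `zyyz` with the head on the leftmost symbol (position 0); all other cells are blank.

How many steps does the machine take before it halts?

P | [z]yyz_   read z → write z, move right, go to P
P | z[y]yz_   read y → write _, move right, go to P
P | z_[y]z_   read y → write _, move right, go to P
P | z__[z]_   read z → write z, move right, go to P
P | z__z[_]   read _ → write z, move left, go to Q
Q | z__[z]z
M halts after 5 transitions.

5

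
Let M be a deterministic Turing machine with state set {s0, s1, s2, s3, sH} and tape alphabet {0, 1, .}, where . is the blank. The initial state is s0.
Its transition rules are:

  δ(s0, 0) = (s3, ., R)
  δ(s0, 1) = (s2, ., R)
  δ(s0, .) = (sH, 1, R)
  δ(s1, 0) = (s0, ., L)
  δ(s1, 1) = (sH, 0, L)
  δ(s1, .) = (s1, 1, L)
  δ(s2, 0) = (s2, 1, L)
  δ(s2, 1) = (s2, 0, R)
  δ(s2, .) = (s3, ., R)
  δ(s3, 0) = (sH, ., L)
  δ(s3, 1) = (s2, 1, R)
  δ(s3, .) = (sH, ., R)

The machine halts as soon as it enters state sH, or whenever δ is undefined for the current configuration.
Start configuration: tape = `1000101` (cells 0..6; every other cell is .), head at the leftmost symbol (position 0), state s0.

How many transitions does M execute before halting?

27

state=s0 head=0 tape=[1]000101...   (s0,1)→(s2,.,R)
state=s2 head=1 tape=.[0]00101...   (s2,0)→(s2,1,L)
state=s2 head=0 tape=[.]100101...   (s2,.)→(s3,.,R)
state=s3 head=1 tape=.[1]00101...   (s3,1)→(s2,1,R)
state=s2 head=2 tape=.1[0]0101...   (s2,0)→(s2,1,L)
state=s2 head=1 tape=.[1]10101...   (s2,1)→(s2,0,R)
state=s2 head=2 tape=.0[1]0101...   (s2,1)→(s2,0,R)
state=s2 head=3 tape=.00[0]101...   (s2,0)→(s2,1,L)
state=s2 head=2 tape=.0[0]1101...   (s2,0)→(s2,1,L)
state=s2 head=1 tape=.[0]11101...   (s2,0)→(s2,1,L)
state=s2 head=0 tape=[.]111101...   (s2,.)→(s3,.,R)
state=s3 head=1 tape=.[1]11101...   (s3,1)→(s2,1,R)
state=s2 head=2 tape=.1[1]1101...   (s2,1)→(s2,0,R)
state=s2 head=3 tape=.10[1]101...   (s2,1)→(s2,0,R)
state=s2 head=4 tape=.100[1]01...   (s2,1)→(s2,0,R)
state=s2 head=5 tape=.1000[0]1...   (s2,0)→(s2,1,L)
state=s2 head=4 tape=.100[0]11...   (s2,0)→(s2,1,L)
state=s2 head=3 tape=.10[0]111...   (s2,0)→(s2,1,L)
state=s2 head=2 tape=.1[0]1111...   (s2,0)→(s2,1,L)
state=s2 head=1 tape=.[1]11111...   (s2,1)→(s2,0,R)
state=s2 head=2 tape=.0[1]1111...   (s2,1)→(s2,0,R)
state=s2 head=3 tape=.00[1]111...   (s2,1)→(s2,0,R)
state=s2 head=4 tape=.000[1]11...   (s2,1)→(s2,0,R)
state=s2 head=5 tape=.0000[1]1...   (s2,1)→(s2,0,R)
state=s2 head=6 tape=.00000[1]...   (s2,1)→(s2,0,R)
state=s2 head=7 tape=.000000[.]..   (s2,.)→(s3,.,R)
state=s3 head=8 tape=.000000.[.].   (s3,.)→(sH,.,R)
state=sH head=9 tape=.000000..[.]
M halts after 27 transitions.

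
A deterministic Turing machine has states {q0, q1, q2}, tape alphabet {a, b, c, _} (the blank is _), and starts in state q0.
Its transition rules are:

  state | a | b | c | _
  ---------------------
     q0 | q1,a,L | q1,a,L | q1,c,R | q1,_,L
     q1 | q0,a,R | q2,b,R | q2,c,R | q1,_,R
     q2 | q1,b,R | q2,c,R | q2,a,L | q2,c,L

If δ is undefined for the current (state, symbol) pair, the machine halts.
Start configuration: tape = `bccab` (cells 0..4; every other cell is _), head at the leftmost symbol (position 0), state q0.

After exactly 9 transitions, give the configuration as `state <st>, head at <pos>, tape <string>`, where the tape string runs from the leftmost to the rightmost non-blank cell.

state=q0 head=0 tape=_[b]ccab_   (q0,b)→(q1,a,L)
state=q1 head=-1 tape=[_]accab_   (q1,_)→(q1,_,R)
state=q1 head=0 tape=_[a]ccab_   (q1,a)→(q0,a,R)
state=q0 head=1 tape=_a[c]cab_   (q0,c)→(q1,c,R)
state=q1 head=2 tape=_ac[c]ab_   (q1,c)→(q2,c,R)
state=q2 head=3 tape=_acc[a]b_   (q2,a)→(q1,b,R)
state=q1 head=4 tape=_accb[b]_   (q1,b)→(q2,b,R)
state=q2 head=5 tape=_accbb[_]   (q2,_)→(q2,c,L)
state=q2 head=4 tape=_accb[b]c   (q2,b)→(q2,c,R)
state=q2 head=5 tape=_accbc[c]
After 9 steps: state q2, head at 5, tape accbcc.

state q2, head at 5, tape accbcc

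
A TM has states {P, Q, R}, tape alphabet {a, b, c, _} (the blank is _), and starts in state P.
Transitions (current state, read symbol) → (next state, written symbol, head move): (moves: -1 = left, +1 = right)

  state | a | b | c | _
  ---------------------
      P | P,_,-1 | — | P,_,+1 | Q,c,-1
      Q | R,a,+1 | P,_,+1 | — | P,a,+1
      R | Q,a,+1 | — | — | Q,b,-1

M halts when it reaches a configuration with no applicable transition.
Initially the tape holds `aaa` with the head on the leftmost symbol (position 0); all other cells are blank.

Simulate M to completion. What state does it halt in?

state=P head=0 tape=__[a]aa   (P,a)→(P,_,-1)
state=P head=-1 tape=_[_]_aa   (P,_)→(Q,c,-1)
state=Q head=-2 tape=[_]c_aa   (Q,_)→(P,a,+1)
state=P head=-1 tape=a[c]_aa   (P,c)→(P,_,+1)
state=P head=0 tape=a_[_]aa   (P,_)→(Q,c,-1)
state=Q head=-1 tape=a[_]caa   (Q,_)→(P,a,+1)
state=P head=0 tape=aa[c]aa   (P,c)→(P,_,+1)
state=P head=1 tape=aa_[a]a   (P,a)→(P,_,-1)
state=P head=0 tape=aa[_]_a   (P,_)→(Q,c,-1)
state=Q head=-1 tape=a[a]c_a   (Q,a)→(R,a,+1)
state=R head=0 tape=aa[c]_a
No transition is defined for (R, c); M halts in state R.

R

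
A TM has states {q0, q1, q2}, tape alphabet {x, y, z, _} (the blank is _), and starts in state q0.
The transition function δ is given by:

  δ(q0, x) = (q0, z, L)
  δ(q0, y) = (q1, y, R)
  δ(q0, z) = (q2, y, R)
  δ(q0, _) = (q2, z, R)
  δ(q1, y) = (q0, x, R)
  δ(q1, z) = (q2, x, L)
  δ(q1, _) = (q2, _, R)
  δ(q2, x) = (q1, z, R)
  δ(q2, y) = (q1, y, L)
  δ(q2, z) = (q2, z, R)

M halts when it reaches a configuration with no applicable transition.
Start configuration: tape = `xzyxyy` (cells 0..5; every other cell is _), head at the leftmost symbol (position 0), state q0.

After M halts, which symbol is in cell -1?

z

state=q0 head=0 tape=_[x]zyxyy__   (q0,x)→(q0,z,L)
state=q0 head=-1 tape=[_]zzyxyy__   (q0,_)→(q2,z,R)
state=q2 head=0 tape=z[z]zyxyy__   (q2,z)→(q2,z,R)
state=q2 head=1 tape=zz[z]yxyy__   (q2,z)→(q2,z,R)
state=q2 head=2 tape=zzz[y]xyy__   (q2,y)→(q1,y,L)
state=q1 head=1 tape=zz[z]yxyy__   (q1,z)→(q2,x,L)
state=q2 head=0 tape=z[z]xyxyy__   (q2,z)→(q2,z,R)
state=q2 head=1 tape=zz[x]yxyy__   (q2,x)→(q1,z,R)
state=q1 head=2 tape=zzz[y]xyy__   (q1,y)→(q0,x,R)
state=q0 head=3 tape=zzzx[x]yy__   (q0,x)→(q0,z,L)
state=q0 head=2 tape=zzz[x]zyy__   (q0,x)→(q0,z,L)
state=q0 head=1 tape=zz[z]zzyy__   (q0,z)→(q2,y,R)
state=q2 head=2 tape=zzy[z]zyy__   (q2,z)→(q2,z,R)
state=q2 head=3 tape=zzyz[z]yy__   (q2,z)→(q2,z,R)
state=q2 head=4 tape=zzyzz[y]y__   (q2,y)→(q1,y,L)
state=q1 head=3 tape=zzyz[z]yy__   (q1,z)→(q2,x,L)
state=q2 head=2 tape=zzy[z]xyy__   (q2,z)→(q2,z,R)
state=q2 head=3 tape=zzyz[x]yy__   (q2,x)→(q1,z,R)
state=q1 head=4 tape=zzyzz[y]y__   (q1,y)→(q0,x,R)
state=q0 head=5 tape=zzyzzx[y]__   (q0,y)→(q1,y,R)
state=q1 head=6 tape=zzyzzxy[_]_   (q1,_)→(q2,_,R)
state=q2 head=7 tape=zzyzzxy_[_]
Cell -1 holds z when M halts.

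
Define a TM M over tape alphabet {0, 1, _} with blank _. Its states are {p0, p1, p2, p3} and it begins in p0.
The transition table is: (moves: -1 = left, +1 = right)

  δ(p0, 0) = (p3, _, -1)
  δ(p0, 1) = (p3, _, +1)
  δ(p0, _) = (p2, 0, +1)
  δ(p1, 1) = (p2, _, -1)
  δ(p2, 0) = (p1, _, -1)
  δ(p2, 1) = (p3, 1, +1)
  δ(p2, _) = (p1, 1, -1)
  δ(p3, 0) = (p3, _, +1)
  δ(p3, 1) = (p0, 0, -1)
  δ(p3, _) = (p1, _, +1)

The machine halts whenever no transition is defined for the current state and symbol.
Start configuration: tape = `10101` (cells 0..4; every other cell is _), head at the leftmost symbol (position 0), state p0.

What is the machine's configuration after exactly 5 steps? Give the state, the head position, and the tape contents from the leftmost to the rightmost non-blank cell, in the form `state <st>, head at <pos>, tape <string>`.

state p1, head at 1, tape 0_01

state=p0 head=0 tape=[1]0101   (p0,1)→(p3,_,+1)
state=p3 head=1 tape=_[0]101   (p3,0)→(p3,_,+1)
state=p3 head=2 tape=__[1]01   (p3,1)→(p0,0,-1)
state=p0 head=1 tape=_[_]001   (p0,_)→(p2,0,+1)
state=p2 head=2 tape=_0[0]01   (p2,0)→(p1,_,-1)
state=p1 head=1 tape=_[0]_01
After 5 steps: state p1, head at 1, tape 0_01.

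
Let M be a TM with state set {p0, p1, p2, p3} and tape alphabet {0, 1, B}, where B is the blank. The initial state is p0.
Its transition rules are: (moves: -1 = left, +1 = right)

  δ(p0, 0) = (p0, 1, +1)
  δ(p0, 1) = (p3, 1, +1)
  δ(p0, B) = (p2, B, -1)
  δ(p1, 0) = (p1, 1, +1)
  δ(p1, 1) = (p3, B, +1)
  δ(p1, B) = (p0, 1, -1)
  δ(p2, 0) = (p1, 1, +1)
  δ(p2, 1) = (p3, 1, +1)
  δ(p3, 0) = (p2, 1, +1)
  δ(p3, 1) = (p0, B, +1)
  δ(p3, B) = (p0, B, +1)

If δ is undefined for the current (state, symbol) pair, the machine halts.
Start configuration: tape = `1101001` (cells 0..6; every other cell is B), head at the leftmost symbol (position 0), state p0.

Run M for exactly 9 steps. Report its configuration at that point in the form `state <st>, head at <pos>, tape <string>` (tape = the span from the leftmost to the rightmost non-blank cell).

state=p0 head=0 tape=[1]101001BB   (p0,1)→(p3,1,+1)
state=p3 head=1 tape=1[1]01001BB   (p3,1)→(p0,B,+1)
state=p0 head=2 tape=1B[0]1001BB   (p0,0)→(p0,1,+1)
state=p0 head=3 tape=1B1[1]001BB   (p0,1)→(p3,1,+1)
state=p3 head=4 tape=1B11[0]01BB   (p3,0)→(p2,1,+1)
state=p2 head=5 tape=1B111[0]1BB   (p2,0)→(p1,1,+1)
state=p1 head=6 tape=1B1111[1]BB   (p1,1)→(p3,B,+1)
state=p3 head=7 tape=1B1111B[B]B   (p3,B)→(p0,B,+1)
state=p0 head=8 tape=1B1111BB[B]   (p0,B)→(p2,B,-1)
state=p2 head=7 tape=1B1111B[B]B
After 9 steps: state p2, head at 7, tape 1B1111.

state p2, head at 7, tape 1B1111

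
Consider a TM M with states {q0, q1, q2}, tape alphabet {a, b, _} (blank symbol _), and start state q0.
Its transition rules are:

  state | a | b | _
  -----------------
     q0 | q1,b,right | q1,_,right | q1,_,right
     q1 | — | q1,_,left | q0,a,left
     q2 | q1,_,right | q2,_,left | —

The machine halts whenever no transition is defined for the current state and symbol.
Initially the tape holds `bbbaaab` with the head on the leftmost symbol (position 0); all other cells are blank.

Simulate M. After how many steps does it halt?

q0 | _[b]bbaaab   read b → write _, move right, go to q1
q1 | __[b]baaab   read b → write _, move left, go to q1
q1 | _[_]_baaab   read _ → write a, move left, go to q0
q0 | [_]a_baaab   read _ → write _, move right, go to q1
q1 | _[a]_baaab
M halts after 4 transitions.

4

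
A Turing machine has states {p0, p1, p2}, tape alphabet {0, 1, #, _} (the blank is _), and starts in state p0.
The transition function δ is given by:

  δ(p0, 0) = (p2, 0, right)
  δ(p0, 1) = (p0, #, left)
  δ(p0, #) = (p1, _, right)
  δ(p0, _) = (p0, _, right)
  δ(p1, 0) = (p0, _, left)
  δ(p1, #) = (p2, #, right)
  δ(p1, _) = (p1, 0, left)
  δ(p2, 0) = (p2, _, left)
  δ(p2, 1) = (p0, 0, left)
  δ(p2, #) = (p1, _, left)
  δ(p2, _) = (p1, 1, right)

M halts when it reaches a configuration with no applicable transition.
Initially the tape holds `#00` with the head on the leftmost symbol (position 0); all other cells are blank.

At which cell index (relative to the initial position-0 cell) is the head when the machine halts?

p0 | [#]00__   read # → write _, move right, go to p1
p1 | _[0]0__   read 0 → write _, move left, go to p0
p0 | [_]_0__   read _ → write _, move right, go to p0
p0 | _[_]0__   read _ → write _, move right, go to p0
p0 | __[0]__   read 0 → write 0, move right, go to p2
p2 | __0[_]_   read _ → write 1, move right, go to p1
p1 | __01[_]   read _ → write 0, move left, go to p1
p1 | __0[1]0
At halt the head is at cell 3.

3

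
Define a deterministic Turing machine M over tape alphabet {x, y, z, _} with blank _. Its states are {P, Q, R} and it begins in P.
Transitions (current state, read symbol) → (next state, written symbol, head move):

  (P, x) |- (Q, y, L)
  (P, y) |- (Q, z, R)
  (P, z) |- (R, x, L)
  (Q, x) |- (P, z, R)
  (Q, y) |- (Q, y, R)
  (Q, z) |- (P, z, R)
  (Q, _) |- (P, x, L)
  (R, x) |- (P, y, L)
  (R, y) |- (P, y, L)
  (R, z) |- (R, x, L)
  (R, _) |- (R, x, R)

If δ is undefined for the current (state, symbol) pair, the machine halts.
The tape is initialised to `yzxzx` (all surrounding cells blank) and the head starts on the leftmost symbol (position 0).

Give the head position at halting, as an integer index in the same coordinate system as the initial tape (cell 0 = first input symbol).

state=P head=0 tape=___[y]zxzx_   (P,y)→(Q,z,R)
state=Q head=1 tape=___z[z]xzx_   (Q,z)→(P,z,R)
state=P head=2 tape=___zz[x]zx_   (P,x)→(Q,y,L)
state=Q head=1 tape=___z[z]yzx_   (Q,z)→(P,z,R)
state=P head=2 tape=___zz[y]zx_   (P,y)→(Q,z,R)
state=Q head=3 tape=___zzz[z]x_   (Q,z)→(P,z,R)
state=P head=4 tape=___zzzz[x]_   (P,x)→(Q,y,L)
state=Q head=3 tape=___zzz[z]y_   (Q,z)→(P,z,R)
state=P head=4 tape=___zzzz[y]_   (P,y)→(Q,z,R)
state=Q head=5 tape=___zzzzz[_]   (Q,_)→(P,x,L)
state=P head=4 tape=___zzzz[z]x   (P,z)→(R,x,L)
state=R head=3 tape=___zzz[z]xx   (R,z)→(R,x,L)
state=R head=2 tape=___zz[z]xxx   (R,z)→(R,x,L)
state=R head=1 tape=___z[z]xxxx   (R,z)→(R,x,L)
state=R head=0 tape=___[z]xxxxx   (R,z)→(R,x,L)
state=R head=-1 tape=__[_]xxxxxx   (R,_)→(R,x,R)
state=R head=0 tape=__x[x]xxxxx   (R,x)→(P,y,L)
state=P head=-1 tape=__[x]yxxxxx   (P,x)→(Q,y,L)
state=Q head=-2 tape=_[_]yyxxxxx   (Q,_)→(P,x,L)
state=P head=-3 tape=[_]xyyxxxxx
At halt the head is at cell -3.

-3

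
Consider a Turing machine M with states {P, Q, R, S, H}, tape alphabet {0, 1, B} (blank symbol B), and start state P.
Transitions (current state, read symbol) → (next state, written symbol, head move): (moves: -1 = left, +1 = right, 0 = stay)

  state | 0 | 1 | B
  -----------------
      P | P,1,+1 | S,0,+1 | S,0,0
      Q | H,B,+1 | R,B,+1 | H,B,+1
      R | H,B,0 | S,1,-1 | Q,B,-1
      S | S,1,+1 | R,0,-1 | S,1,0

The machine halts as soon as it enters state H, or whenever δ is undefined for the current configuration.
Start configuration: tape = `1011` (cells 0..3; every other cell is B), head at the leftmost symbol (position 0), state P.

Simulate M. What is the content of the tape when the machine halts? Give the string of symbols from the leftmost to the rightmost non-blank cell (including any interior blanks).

P | BBB[1]011   read 1 → write 0, move +1, go to S
S | BBB0[0]11   read 0 → write 1, move +1, go to S
S | BBB01[1]1   read 1 → write 0, move -1, go to R
R | BBB0[1]01   read 1 → write 1, move -1, go to S
S | BBB[0]101   read 0 → write 1, move +1, go to S
S | BBB1[1]01   read 1 → write 0, move -1, go to R
R | BBB[1]001   read 1 → write 1, move -1, go to S
S | BB[B]1001   read B → write 1, move 0, go to S
S | BB[1]1001   read 1 → write 0, move -1, go to R
R | B[B]01001   read B → write B, move -1, go to Q
Q | [B]B01001   read B → write B, move +1, go to H
H | B[B]01001
The non-blank tape span at halt is 01001.

01001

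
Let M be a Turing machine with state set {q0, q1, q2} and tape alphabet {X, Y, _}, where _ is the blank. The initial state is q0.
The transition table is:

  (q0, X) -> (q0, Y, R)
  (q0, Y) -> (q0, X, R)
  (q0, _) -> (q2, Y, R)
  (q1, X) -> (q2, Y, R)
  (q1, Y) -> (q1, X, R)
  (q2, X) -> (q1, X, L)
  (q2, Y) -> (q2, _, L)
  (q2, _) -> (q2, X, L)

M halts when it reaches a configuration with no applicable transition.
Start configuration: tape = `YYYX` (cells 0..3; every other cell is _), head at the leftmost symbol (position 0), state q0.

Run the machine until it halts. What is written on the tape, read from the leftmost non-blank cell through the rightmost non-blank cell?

q0 | _[Y]YYX__   read Y → write X, move R, go to q0
q0 | _X[Y]YX__   read Y → write X, move R, go to q0
q0 | _XX[Y]X__   read Y → write X, move R, go to q0
q0 | _XXX[X]__   read X → write Y, move R, go to q0
q0 | _XXXY[_]_   read _ → write Y, move R, go to q2
q2 | _XXXYY[_]   read _ → write X, move L, go to q2
q2 | _XXXY[Y]X   read Y → write _, move L, go to q2
q2 | _XXX[Y]_X   read Y → write _, move L, go to q2
q2 | _XX[X]__X   read X → write X, move L, go to q1
q1 | _X[X]X__X   read X → write Y, move R, go to q2
q2 | _XY[X]__X   read X → write X, move L, go to q1
q1 | _X[Y]X__X   read Y → write X, move R, go to q1
q1 | _XX[X]__X   read X → write Y, move R, go to q2
q2 | _XXY[_]_X   read _ → write X, move L, go to q2
q2 | _XX[Y]X_X   read Y → write _, move L, go to q2
q2 | _X[X]_X_X   read X → write X, move L, go to q1
q1 | _[X]X_X_X   read X → write Y, move R, go to q2
q2 | _Y[X]_X_X   read X → write X, move L, go to q1
q1 | _[Y]X_X_X   read Y → write X, move R, go to q1
q1 | _X[X]_X_X   read X → write Y, move R, go to q2
q2 | _XY[_]X_X   read _ → write X, move L, go to q2
q2 | _X[Y]XX_X   read Y → write _, move L, go to q2
q2 | _[X]_XX_X   read X → write X, move L, go to q1
q1 | [_]X_XX_X
The non-blank tape span at halt is X_XX_X.

X_XX_X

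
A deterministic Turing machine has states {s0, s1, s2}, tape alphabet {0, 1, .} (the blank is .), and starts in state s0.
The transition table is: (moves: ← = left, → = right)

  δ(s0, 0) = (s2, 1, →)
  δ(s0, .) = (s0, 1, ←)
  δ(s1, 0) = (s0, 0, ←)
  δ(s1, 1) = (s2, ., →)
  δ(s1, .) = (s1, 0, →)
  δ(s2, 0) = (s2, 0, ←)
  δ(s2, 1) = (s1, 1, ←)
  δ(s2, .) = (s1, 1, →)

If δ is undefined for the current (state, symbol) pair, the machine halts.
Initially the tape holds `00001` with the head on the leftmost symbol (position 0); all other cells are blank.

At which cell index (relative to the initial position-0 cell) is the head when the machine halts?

s0 | .[0]0001   read 0 → write 1, move →, go to s2
s2 | .1[0]001   read 0 → write 0, move ←, go to s2
s2 | .[1]0001   read 1 → write 1, move ←, go to s1
s1 | [.]10001   read . → write 0, move →, go to s1
s1 | 0[1]0001   read 1 → write ., move →, go to s2
s2 | 0.[0]001   read 0 → write 0, move ←, go to s2
s2 | 0[.]0001   read . → write 1, move →, go to s1
s1 | 01[0]001   read 0 → write 0, move ←, go to s0
s0 | 0[1]0001
At halt the head is at cell 0.

0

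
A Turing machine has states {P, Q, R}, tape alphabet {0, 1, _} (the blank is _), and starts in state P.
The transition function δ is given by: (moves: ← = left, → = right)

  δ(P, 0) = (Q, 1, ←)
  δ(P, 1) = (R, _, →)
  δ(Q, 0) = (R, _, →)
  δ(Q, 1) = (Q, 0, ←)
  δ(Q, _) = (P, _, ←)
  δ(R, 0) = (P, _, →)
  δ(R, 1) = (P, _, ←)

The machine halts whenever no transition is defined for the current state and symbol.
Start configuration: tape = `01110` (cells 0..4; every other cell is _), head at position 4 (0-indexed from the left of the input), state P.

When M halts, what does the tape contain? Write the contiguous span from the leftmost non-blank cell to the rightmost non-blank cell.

101

state=P head=4 tape=0111[0]   (P,0)→(Q,1,←)
state=Q head=3 tape=011[1]1   (Q,1)→(Q,0,←)
state=Q head=2 tape=01[1]01   (Q,1)→(Q,0,←)
state=Q head=1 tape=0[1]001   (Q,1)→(Q,0,←)
state=Q head=0 tape=[0]0001   (Q,0)→(R,_,→)
state=R head=1 tape=_[0]001   (R,0)→(P,_,→)
state=P head=2 tape=__[0]01   (P,0)→(Q,1,←)
state=Q head=1 tape=_[_]101   (Q,_)→(P,_,←)
state=P head=0 tape=[_]_101
The non-blank tape span at halt is 101.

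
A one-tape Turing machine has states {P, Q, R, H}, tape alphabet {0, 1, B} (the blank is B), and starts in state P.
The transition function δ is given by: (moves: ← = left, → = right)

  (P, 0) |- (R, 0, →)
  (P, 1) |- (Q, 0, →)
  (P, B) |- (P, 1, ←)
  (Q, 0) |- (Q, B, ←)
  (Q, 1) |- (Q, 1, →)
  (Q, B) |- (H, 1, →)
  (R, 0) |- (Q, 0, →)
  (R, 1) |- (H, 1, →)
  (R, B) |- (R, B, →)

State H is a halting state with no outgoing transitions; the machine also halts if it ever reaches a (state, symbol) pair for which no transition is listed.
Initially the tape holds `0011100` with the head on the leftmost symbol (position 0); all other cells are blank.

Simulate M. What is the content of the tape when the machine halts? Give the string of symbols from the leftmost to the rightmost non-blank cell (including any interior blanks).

P | [0]011100   read 0 → write 0, move →, go to R
R | 0[0]11100   read 0 → write 0, move →, go to Q
Q | 00[1]1100   read 1 → write 1, move →, go to Q
Q | 001[1]100   read 1 → write 1, move →, go to Q
Q | 0011[1]00   read 1 → write 1, move →, go to Q
Q | 00111[0]0   read 0 → write B, move ←, go to Q
Q | 0011[1]B0   read 1 → write 1, move →, go to Q
Q | 00111[B]0   read B → write 1, move →, go to H
H | 001111[0]
The non-blank tape span at halt is 0011110.

0011110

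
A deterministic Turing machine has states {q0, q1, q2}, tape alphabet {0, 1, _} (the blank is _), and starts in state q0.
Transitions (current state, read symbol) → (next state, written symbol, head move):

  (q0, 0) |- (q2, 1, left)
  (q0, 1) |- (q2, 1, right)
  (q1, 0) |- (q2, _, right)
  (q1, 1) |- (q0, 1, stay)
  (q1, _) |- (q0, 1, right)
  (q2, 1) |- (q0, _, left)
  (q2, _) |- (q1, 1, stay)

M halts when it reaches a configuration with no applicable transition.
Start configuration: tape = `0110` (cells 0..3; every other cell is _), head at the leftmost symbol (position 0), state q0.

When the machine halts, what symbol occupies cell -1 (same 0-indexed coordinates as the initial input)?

q0 | _[0]110   read 0 → write 1, move left, go to q2
q2 | [_]1110   read _ → write 1, move stay, go to q1
q1 | [1]1110   read 1 → write 1, move stay, go to q0
q0 | [1]1110   read 1 → write 1, move right, go to q2
q2 | 1[1]110   read 1 → write _, move left, go to q0
q0 | [1]_110   read 1 → write 1, move right, go to q2
q2 | 1[_]110   read _ → write 1, move stay, go to q1
q1 | 1[1]110   read 1 → write 1, move stay, go to q0
q0 | 1[1]110   read 1 → write 1, move right, go to q2
q2 | 11[1]10   read 1 → write _, move left, go to q0
q0 | 1[1]_10   read 1 → write 1, move right, go to q2
q2 | 11[_]10   read _ → write 1, move stay, go to q1
q1 | 11[1]10   read 1 → write 1, move stay, go to q0
q0 | 11[1]10   read 1 → write 1, move right, go to q2
q2 | 111[1]0   read 1 → write _, move left, go to q0
q0 | 11[1]_0   read 1 → write 1, move right, go to q2
q2 | 111[_]0   read _ → write 1, move stay, go to q1
q1 | 111[1]0   read 1 → write 1, move stay, go to q0
q0 | 111[1]0   read 1 → write 1, move right, go to q2
q2 | 1111[0]
Cell -1 holds 1 when M halts.

1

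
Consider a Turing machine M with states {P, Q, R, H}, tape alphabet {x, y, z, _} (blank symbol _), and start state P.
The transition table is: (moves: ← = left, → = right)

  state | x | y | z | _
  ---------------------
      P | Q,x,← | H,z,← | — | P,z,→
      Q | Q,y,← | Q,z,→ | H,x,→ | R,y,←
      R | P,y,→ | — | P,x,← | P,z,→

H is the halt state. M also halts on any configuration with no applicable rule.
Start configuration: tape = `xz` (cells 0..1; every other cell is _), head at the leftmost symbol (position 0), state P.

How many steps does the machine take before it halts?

state=P head=0 tape=__[x]z   (P,x)→(Q,x,←)
state=Q head=-1 tape=_[_]xz   (Q,_)→(R,y,←)
state=R head=-2 tape=[_]yxz   (R,_)→(P,z,→)
state=P head=-1 tape=z[y]xz   (P,y)→(H,z,←)
state=H head=-2 tape=[z]zxz
M halts after 4 transitions.

4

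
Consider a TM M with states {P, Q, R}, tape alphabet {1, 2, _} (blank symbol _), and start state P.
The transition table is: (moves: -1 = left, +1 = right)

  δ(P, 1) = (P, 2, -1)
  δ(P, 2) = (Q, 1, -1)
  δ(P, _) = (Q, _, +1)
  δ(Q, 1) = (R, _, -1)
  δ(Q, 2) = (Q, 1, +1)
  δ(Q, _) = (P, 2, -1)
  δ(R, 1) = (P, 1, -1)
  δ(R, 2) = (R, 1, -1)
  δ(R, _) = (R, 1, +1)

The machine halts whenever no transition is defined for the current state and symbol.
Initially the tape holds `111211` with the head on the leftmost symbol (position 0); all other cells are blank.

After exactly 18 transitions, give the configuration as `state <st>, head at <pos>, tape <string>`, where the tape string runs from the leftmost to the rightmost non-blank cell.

P | __[1]11211   read 1 → write 2, move -1, go to P
P | _[_]211211   read _ → write _, move +1, go to Q
Q | __[2]11211   read 2 → write 1, move +1, go to Q
Q | __1[1]1211   read 1 → write _, move -1, go to R
R | __[1]_1211   read 1 → write 1, move -1, go to P
P | _[_]1_1211   read _ → write _, move +1, go to Q
Q | __[1]_1211   read 1 → write _, move -1, go to R
R | _[_]__1211   read _ → write 1, move +1, go to R
R | _1[_]_1211   read _ → write 1, move +1, go to R
R | _11[_]1211   read _ → write 1, move +1, go to R
R | _111[1]211   read 1 → write 1, move -1, go to P
P | _11[1]1211   read 1 → write 2, move -1, go to P
P | _1[1]21211   read 1 → write 2, move -1, go to P
P | _[1]221211   read 1 → write 2, move -1, go to P
P | [_]2221211   read _ → write _, move +1, go to Q
Q | _[2]221211   read 2 → write 1, move +1, go to Q
Q | _1[2]21211   read 2 → write 1, move +1, go to Q
Q | _11[2]1211   read 2 → write 1, move +1, go to Q
Q | _111[1]211
After 18 steps: state Q, head at 2, tape 1111211.

state Q, head at 2, tape 1111211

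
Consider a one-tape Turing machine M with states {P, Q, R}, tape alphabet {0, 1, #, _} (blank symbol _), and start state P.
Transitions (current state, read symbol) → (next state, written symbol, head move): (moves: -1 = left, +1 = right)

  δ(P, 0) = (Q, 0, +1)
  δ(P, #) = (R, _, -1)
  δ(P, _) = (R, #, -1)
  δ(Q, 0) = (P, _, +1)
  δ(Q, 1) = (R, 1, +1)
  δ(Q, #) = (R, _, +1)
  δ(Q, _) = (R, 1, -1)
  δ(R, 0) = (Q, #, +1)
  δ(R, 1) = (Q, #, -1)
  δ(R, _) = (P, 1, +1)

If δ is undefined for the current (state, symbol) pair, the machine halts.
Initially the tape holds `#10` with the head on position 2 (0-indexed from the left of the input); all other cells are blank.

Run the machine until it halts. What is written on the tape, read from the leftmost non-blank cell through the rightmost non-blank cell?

#1#1##

P | #1[0]___   read 0 → write 0, move +1, go to Q
Q | #10[_]__   read _ → write 1, move -1, go to R
R | #1[0]1__   read 0 → write #, move +1, go to Q
Q | #1#[1]__   read 1 → write 1, move +1, go to R
R | #1#1[_]_   read _ → write 1, move +1, go to P
P | #1#11[_]   read _ → write #, move -1, go to R
R | #1#1[1]#   read 1 → write #, move -1, go to Q
Q | #1#[1]##   read 1 → write 1, move +1, go to R
R | #1#1[#]#
The non-blank tape span at halt is #1#1##.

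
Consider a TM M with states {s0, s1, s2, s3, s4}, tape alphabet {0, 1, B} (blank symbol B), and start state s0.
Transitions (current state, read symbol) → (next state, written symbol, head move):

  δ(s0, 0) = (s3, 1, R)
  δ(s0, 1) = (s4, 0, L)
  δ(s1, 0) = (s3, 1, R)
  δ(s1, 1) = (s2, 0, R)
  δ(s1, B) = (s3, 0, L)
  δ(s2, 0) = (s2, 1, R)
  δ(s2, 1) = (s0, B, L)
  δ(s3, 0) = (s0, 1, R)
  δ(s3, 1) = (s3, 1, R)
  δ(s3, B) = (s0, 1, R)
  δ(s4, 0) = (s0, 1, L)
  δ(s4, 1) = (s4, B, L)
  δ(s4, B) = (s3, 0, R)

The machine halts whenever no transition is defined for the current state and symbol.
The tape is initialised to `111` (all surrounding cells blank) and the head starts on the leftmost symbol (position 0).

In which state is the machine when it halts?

state=s0 head=0 tape=BB[1]11   (s0,1)→(s4,0,L)
state=s4 head=-1 tape=B[B]011   (s4,B)→(s3,0,R)
state=s3 head=0 tape=B0[0]11   (s3,0)→(s0,1,R)
state=s0 head=1 tape=B01[1]1   (s0,1)→(s4,0,L)
state=s4 head=0 tape=B0[1]01   (s4,1)→(s4,B,L)
state=s4 head=-1 tape=B[0]B01   (s4,0)→(s0,1,L)
state=s0 head=-2 tape=[B]1B01
No transition is defined for (s0, B); M halts in state s0.

s0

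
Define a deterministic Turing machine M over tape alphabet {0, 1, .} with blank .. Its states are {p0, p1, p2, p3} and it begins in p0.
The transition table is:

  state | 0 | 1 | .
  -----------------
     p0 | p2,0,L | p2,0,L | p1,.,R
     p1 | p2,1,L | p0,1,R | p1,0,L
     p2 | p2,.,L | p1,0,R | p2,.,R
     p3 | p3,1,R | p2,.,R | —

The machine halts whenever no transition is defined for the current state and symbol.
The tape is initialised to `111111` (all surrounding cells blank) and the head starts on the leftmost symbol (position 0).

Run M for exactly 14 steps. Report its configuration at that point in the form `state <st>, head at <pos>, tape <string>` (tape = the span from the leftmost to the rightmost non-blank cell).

state=p0 head=0 tape=.[1]11111   (p0,1)→(p2,0,L)
state=p2 head=-1 tape=[.]011111   (p2,.)→(p2,.,R)
state=p2 head=0 tape=.[0]11111   (p2,0)→(p2,.,L)
state=p2 head=-1 tape=[.].11111   (p2,.)→(p2,.,R)
state=p2 head=0 tape=.[.]11111   (p2,.)→(p2,.,R)
state=p2 head=1 tape=..[1]1111   (p2,1)→(p1,0,R)
state=p1 head=2 tape=..0[1]111   (p1,1)→(p0,1,R)
state=p0 head=3 tape=..01[1]11   (p0,1)→(p2,0,L)
state=p2 head=2 tape=..0[1]011   (p2,1)→(p1,0,R)
state=p1 head=3 tape=..00[0]11   (p1,0)→(p2,1,L)
state=p2 head=2 tape=..0[0]111   (p2,0)→(p2,.,L)
state=p2 head=1 tape=..[0].111   (p2,0)→(p2,.,L)
state=p2 head=0 tape=.[.]..111   (p2,.)→(p2,.,R)
state=p2 head=1 tape=..[.].111   (p2,.)→(p2,.,R)
state=p2 head=2 tape=...[.]111
After 14 steps: state p2, head at 2, tape 111.

state p2, head at 2, tape 111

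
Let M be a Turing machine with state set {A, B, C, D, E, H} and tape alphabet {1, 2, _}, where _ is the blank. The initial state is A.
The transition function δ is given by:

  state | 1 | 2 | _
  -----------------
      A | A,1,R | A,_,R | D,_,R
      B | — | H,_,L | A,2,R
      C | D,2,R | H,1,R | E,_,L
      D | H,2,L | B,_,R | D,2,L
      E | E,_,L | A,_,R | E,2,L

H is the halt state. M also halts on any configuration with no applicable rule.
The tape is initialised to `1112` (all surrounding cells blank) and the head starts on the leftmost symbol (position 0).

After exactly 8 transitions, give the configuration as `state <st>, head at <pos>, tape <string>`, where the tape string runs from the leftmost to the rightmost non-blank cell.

state D, head at 2, tape 111222

A | [1]112__   read 1 → write 1, move R, go to A
A | 1[1]12__   read 1 → write 1, move R, go to A
A | 11[1]2__   read 1 → write 1, move R, go to A
A | 111[2]__   read 2 → write _, move R, go to A
A | 111_[_]_   read _ → write _, move R, go to D
D | 111__[_]   read _ → write 2, move L, go to D
D | 111_[_]2   read _ → write 2, move L, go to D
D | 111[_]22   read _ → write 2, move L, go to D
D | 11[1]222
After 8 steps: state D, head at 2, tape 111222.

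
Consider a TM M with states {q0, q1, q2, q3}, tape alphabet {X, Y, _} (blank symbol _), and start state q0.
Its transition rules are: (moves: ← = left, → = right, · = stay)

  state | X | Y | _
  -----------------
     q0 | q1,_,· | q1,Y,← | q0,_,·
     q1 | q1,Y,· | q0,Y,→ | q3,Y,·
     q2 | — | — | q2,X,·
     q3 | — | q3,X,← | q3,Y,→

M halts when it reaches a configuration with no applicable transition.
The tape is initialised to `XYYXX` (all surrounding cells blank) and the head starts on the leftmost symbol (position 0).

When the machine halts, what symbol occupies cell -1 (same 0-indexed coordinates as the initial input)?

Y

q0 | _[X]YYXX   read X → write _, move ·, go to q1
q1 | _[_]YYXX   read _ → write Y, move ·, go to q3
q3 | _[Y]YYXX   read Y → write X, move ←, go to q3
q3 | [_]XYYXX   read _ → write Y, move →, go to q3
q3 | Y[X]YYXX
Cell -1 holds Y when M halts.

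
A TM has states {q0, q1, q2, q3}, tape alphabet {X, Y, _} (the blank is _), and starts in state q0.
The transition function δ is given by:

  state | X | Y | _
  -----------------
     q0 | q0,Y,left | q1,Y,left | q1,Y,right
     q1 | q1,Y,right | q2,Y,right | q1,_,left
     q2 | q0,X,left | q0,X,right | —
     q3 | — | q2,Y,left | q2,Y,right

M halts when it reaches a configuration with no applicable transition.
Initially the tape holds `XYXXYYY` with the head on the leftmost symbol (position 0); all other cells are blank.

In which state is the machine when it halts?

q0 | _[X]YXXYYY_   read X → write Y, move left, go to q0
q0 | [_]YYXXYYY_   read _ → write Y, move right, go to q1
q1 | Y[Y]YXXYYY_   read Y → write Y, move right, go to q2
q2 | YY[Y]XXYYY_   read Y → write X, move right, go to q0
q0 | YYX[X]XYYY_   read X → write Y, move left, go to q0
q0 | YY[X]YXYYY_   read X → write Y, move left, go to q0
q0 | Y[Y]YYXYYY_   read Y → write Y, move left, go to q1
q1 | [Y]YYYXYYY_   read Y → write Y, move right, go to q2
q2 | Y[Y]YYXYYY_   read Y → write X, move right, go to q0
q0 | YX[Y]YXYYY_   read Y → write Y, move left, go to q1
q1 | Y[X]YYXYYY_   read X → write Y, move right, go to q1
q1 | YY[Y]YXYYY_   read Y → write Y, move right, go to q2
q2 | YYY[Y]XYYY_   read Y → write X, move right, go to q0
q0 | YYYX[X]YYY_   read X → write Y, move left, go to q0
q0 | YYY[X]YYYY_   read X → write Y, move left, go to q0
q0 | YY[Y]YYYYY_   read Y → write Y, move left, go to q1
q1 | Y[Y]YYYYYY_   read Y → write Y, move right, go to q2
q2 | YY[Y]YYYYY_   read Y → write X, move right, go to q0
q0 | YYX[Y]YYYY_   read Y → write Y, move left, go to q1
q1 | YY[X]YYYYY_   read X → write Y, move right, go to q1
q1 | YYY[Y]YYYY_   read Y → write Y, move right, go to q2
q2 | YYYY[Y]YYY_   read Y → write X, move right, go to q0
q0 | YYYYX[Y]YY_   read Y → write Y, move left, go to q1
q1 | YYYY[X]YYY_   read X → write Y, move right, go to q1
q1 | YYYYY[Y]YY_   read Y → write Y, move right, go to q2
q2 | YYYYYY[Y]Y_   read Y → write X, move right, go to q0
q0 | YYYYYYX[Y]_   read Y → write Y, move left, go to q1
q1 | YYYYYY[X]Y_   read X → write Y, move right, go to q1
q1 | YYYYYYY[Y]_   read Y → write Y, move right, go to q2
q2 | YYYYYYYY[_]
No transition is defined for (q2, _); M halts in state q2.

q2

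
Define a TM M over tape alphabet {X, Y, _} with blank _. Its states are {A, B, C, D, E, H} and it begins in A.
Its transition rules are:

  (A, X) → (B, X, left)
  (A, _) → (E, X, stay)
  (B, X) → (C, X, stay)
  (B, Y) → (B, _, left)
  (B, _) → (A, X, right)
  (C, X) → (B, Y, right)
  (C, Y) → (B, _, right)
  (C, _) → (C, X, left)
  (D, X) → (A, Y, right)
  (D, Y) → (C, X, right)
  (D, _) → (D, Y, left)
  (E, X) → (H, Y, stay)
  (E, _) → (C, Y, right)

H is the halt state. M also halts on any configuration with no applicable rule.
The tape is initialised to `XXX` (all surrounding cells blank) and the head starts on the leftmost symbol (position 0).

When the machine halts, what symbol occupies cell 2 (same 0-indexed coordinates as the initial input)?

state=A head=0 tape=_[X]XX__   (A,X)→(B,X,left)
state=B head=-1 tape=[_]XXX__   (B,_)→(A,X,right)
state=A head=0 tape=X[X]XX__   (A,X)→(B,X,left)
state=B head=-1 tape=[X]XXX__   (B,X)→(C,X,stay)
state=C head=-1 tape=[X]XXX__   (C,X)→(B,Y,right)
state=B head=0 tape=Y[X]XX__   (B,X)→(C,X,stay)
state=C head=0 tape=Y[X]XX__   (C,X)→(B,Y,right)
state=B head=1 tape=YY[X]X__   (B,X)→(C,X,stay)
state=C head=1 tape=YY[X]X__   (C,X)→(B,Y,right)
state=B head=2 tape=YYY[X]__   (B,X)→(C,X,stay)
state=C head=2 tape=YYY[X]__   (C,X)→(B,Y,right)
state=B head=3 tape=YYYY[_]_   (B,_)→(A,X,right)
state=A head=4 tape=YYYYX[_]   (A,_)→(E,X,stay)
state=E head=4 tape=YYYYX[X]   (E,X)→(H,Y,stay)
state=H head=4 tape=YYYYX[Y]
Cell 2 holds Y when M halts.

Y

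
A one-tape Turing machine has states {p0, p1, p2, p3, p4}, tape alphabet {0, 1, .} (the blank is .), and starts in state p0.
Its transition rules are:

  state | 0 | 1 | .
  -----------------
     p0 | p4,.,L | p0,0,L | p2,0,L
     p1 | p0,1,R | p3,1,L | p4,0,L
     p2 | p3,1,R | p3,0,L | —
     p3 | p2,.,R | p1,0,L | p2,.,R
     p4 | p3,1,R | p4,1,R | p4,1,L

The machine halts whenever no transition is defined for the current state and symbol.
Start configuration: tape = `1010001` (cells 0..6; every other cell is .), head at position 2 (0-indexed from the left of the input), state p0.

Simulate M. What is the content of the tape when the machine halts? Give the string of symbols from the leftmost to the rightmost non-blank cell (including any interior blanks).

p0 | 10[1]0001..   read 1 → write 0, move L, go to p0
p0 | 1[0]00001..   read 0 → write ., move L, go to p4
p4 | [1].00001..   read 1 → write 1, move R, go to p4
p4 | 1[.]00001..   read . → write 1, move L, go to p4
p4 | [1]100001..   read 1 → write 1, move R, go to p4
p4 | 1[1]00001..   read 1 → write 1, move R, go to p4
p4 | 11[0]0001..   read 0 → write 1, move R, go to p3
p3 | 111[0]001..   read 0 → write ., move R, go to p2
p2 | 111.[0]01..   read 0 → write 1, move R, go to p3
p3 | 111.1[0]1..   read 0 → write ., move R, go to p2
p2 | 111.1.[1]..   read 1 → write 0, move L, go to p3
p3 | 111.1[.]0..   read . → write ., move R, go to p2
p2 | 111.1.[0]..   read 0 → write 1, move R, go to p3
p3 | 111.1.1[.].   read . → write ., move R, go to p2
p2 | 111.1.1.[.]
The non-blank tape span at halt is 111.1.1.

111.1.1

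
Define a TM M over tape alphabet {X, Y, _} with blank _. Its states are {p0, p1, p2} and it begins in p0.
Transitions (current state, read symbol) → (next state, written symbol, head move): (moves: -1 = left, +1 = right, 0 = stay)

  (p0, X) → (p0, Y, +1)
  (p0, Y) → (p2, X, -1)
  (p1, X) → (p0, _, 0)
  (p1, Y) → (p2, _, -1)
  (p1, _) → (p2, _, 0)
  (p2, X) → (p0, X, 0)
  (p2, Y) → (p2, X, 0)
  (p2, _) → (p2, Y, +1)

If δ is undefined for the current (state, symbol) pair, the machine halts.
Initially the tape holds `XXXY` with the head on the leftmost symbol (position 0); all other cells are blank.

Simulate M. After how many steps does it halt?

p0 | [X]XXY_   read X → write Y, move +1, go to p0
p0 | Y[X]XY_   read X → write Y, move +1, go to p0
p0 | YY[X]Y_   read X → write Y, move +1, go to p0
p0 | YYY[Y]_   read Y → write X, move -1, go to p2
p2 | YY[Y]X_   read Y → write X, move 0, go to p2
p2 | YY[X]X_   read X → write X, move 0, go to p0
p0 | YY[X]X_   read X → write Y, move +1, go to p0
p0 | YYY[X]_   read X → write Y, move +1, go to p0
p0 | YYYY[_]
M halts after 8 transitions.

8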